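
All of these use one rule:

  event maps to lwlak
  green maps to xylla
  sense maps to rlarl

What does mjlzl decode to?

piece

e(4)→l(11) and v(21)→w(22) fit y≡19x+13 (mod 26); the inverse of 19 mod 26 is 11. Each letter's alphabet position (a=0..z=25) is mapped through 19·x+13 mod 26 — an affine cipher.
Undoing it on mjlzl: m(12)→11·(12−13)≡15=p; j(9)→11·(9−13)≡8=i; l(11)→11·(11−13)≡4=e; z(25)→11·(25−13)≡2=c; l(11)→11·(11−13)≡4=e (all mod 26).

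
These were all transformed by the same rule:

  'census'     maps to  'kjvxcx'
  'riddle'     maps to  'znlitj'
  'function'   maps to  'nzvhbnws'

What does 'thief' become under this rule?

bmqjn

Shifts by position in census: pos 0: c→k (+8), pos 1: e→j (+5), pos 2: n→v (+8), pos 3: s→x (+5) — repeating every 2. A repeating key of period 2 is used — shifts +8, +5 over and over.
Applying it to thief: t+8=b, h+5=m, i+8=q, e+5=j, f+8=n.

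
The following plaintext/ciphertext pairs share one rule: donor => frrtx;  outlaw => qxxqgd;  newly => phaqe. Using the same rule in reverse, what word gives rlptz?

In donor: d→f is +2, o→r is +3, n→r is +4, o→t is +5 — the shift increases by 1 each position. Letter i (0-indexed) is shifted by i+2, so successive shifts are 2, 3, 4, ….
Reversing it on rlptz: r−2=p, l−3=i, p−4=l, t−5=o, z−6=t.

pilot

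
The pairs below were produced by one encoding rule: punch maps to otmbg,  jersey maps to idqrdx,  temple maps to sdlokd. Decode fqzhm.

It's a constant shift of +25 (ROT25).
Undoing it on fqzhm: f−25=g, q−25=r, z−25=a, h−25=i, m−25=n.

grain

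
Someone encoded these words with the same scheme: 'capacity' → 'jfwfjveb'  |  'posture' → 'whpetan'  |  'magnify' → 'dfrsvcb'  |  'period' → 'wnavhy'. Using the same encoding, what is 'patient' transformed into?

c(2)→j(9) and a(0)→f(5) fit y≡15x+5 (mod 26); the inverse of 15 mod 26 is 7. This is an affine cipher: with a=0,…,z=25, each position x becomes (15x+5) mod 26.
Applying it to patient: p(15)→15·15+5≡22=w; a(0)→15·0+5≡5=f; t(19)→15·19+5≡4=e; i(8)→15·8+5≡21=v; e(4)→15·4+5≡13=n; n(13)→15·13+5≡18=s; t(19)→15·19+5≡4=e (all mod 26).

wfevnse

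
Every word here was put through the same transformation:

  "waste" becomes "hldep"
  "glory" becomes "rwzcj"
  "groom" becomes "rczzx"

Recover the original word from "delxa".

stamp

Compare letters: w→h is +11, a→l is +11, s→d is +11 — a constant shift. Each letter is shifted forward by 11 in the alphabet (a Caesar shift of +11).
Reversing it on delxa: d−11=s, e−11=t, l−11=a, x−11=m, a−11=p.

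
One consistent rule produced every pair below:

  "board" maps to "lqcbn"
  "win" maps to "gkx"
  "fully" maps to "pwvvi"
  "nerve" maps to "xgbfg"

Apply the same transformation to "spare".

czcbg

The shift depends on letter class: consonant b→l is +10, but vowel o→q is +2. Two shifts are in play — +2 for a/e/i/o/u, +10 for every other letter.
Applying it to spare: s(cons)+10=c, p(cons)+10=z, a(vowel)+2=c, r(cons)+10=b, e(vowel)+2=g.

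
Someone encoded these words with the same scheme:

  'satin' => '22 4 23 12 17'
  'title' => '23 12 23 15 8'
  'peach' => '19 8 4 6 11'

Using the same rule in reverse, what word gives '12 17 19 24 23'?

input

The number is (letter's place in the alphabet, a=1) + 3.
Decoding 12 17 19 24 23: 12→(12−3)÷1=9=i, 17→(17−3)÷1=14=n, 19→(19−3)÷1=16=p, 24→(24−3)÷1=21=u, 23→(23−3)÷1=20=t.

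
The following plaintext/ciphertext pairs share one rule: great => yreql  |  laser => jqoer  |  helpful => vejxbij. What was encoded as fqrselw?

g(6)→y(24) and r(17)→r(17) fit y≡23x+16 (mod 26); the inverse of 23 mod 26 is 17. Each letter's alphabet position (a=0..z=25) is mapped through 23·x+16 mod 26 — an affine cipher.
Reversing it on fqrselw: f(5)→17·(5−16)≡21=v; q(16)→17·(16−16)≡0=a; r(17)→17·(17−16)≡17=r; s(18)→17·(18−16)≡8=i; e(4)→17·(4−16)≡4=e; l(11)→17·(11−16)≡19=t; w(22)→17·(22−16)≡24=y (all mod 26).

variety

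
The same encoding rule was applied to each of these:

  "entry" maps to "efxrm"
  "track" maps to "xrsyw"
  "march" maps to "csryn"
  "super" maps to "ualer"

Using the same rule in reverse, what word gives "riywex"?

e(4)→e(4) and n(13)→f(5) fit y≡3x+18 (mod 26); the inverse of 3 mod 26 is 9. Each letter's alphabet position (a=0..z=25) is mapped through 3·x+18 mod 26 — an affine cipher.
Reversing it on riywex: r(17)→9·(17−18)≡17=r; i(8)→9·(8−18)≡14=o; y(24)→9·(24−18)≡2=c; w(22)→9·(22−18)≡10=k; e(4)→9·(4−18)≡4=e; x(23)→9·(23−18)≡19=t (all mod 26).

rocket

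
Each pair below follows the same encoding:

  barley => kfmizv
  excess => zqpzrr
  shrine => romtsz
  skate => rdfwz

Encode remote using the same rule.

b(1)→k(10) and a(0)→f(5) fit y≡5x+5 (mod 26); the inverse of 5 mod 26 is 21. Each letter's alphabet position (a=0..z=25) is mapped through 5·x+5 mod 26 — an affine cipher.
On remote: r(17)→5·17+5≡12=m; e(4)→5·4+5≡25=z; m(12)→5·12+5≡13=n; o(14)→5·14+5≡23=x; t(19)→5·19+5≡22=w; e(4)→5·4+5≡25=z (all mod 26).

mznxwz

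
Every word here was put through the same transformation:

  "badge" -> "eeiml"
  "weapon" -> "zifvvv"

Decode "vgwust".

In badge: b→e is +3, a→e is +4, d→i is +5, g→m is +6 — the shift increases by 1 each position. Letter i (0-indexed) is shifted by i+3, so successive shifts are 3, 4, 5, ….
Undoing it on vgwust: v−3=s, g−4=c, w−5=r, u−6=o, s−7=l, t−8=l.

scroll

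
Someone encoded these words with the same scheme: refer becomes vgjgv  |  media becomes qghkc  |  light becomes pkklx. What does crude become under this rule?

The shift depends on letter class: consonant r→v is +4, but vowel e→g is +2. The rule splits by letter class: vowels +2, consonants +4.
For crude: c(cons)+4=g, r(cons)+4=v, u(vowel)+2=w, d(cons)+4=h, e(vowel)+2=g.

gvwhg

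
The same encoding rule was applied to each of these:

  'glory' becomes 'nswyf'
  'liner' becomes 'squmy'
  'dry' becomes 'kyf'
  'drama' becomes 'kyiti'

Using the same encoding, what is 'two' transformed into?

adw

The shift depends on letter class: consonant g→n is +7, but vowel o→w is +8. Two shifts are in play — +8 for a/e/i/o/u, +7 for every other letter.
Applying it to two: t(cons)+7=a, w(cons)+7=d, o(vowel)+8=w.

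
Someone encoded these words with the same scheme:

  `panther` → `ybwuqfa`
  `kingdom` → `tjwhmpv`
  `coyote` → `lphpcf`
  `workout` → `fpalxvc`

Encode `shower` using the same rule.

Shifts by position in panther: pos 0: p→y (+9), pos 1: a→b (+1), pos 2: n→w (+9), pos 3: t→u (+1) — repeating every 2. It's a Vigenère-style cipher with numeric key [9,1]: position i shifts by key[i mod 2].
Applying it to shower: s+9=b, h+1=i, o+9=x, w+1=x, e+9=n, r+1=s.

bixxns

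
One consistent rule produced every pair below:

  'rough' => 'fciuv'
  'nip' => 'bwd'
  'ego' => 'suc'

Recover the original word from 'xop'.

jab

Compare letters: r→f is +14, o→c is +14, u→i is +14 — a constant shift. This is a Caesar cipher with shift 14.
Reversing it on xop: x−14=j, o−14=a, p−14=b.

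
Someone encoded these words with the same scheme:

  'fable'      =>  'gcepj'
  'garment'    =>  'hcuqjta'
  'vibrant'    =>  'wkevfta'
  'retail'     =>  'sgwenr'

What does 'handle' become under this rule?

In fable: f→g is +1, a→c is +2, b→e is +3, l→p is +4 — the shift increases by 1 each position. The shift increases by 1 at each position, starting from +1: 1, 2, 3, ….
For handle: h+1=i, a+2=c, n+3=q, d+4=h, l+5=q, e+6=k.

icqhqk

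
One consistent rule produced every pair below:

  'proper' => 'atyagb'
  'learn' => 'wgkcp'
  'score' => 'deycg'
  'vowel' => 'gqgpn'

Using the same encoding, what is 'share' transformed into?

Shifts by position in proper: pos 0: p→a (+11), pos 1: r→t (+2), pos 2: o→y (+10), pos 3: p→a (+11), pos 4: e→g (+2), pos 5: r→b (+10) — repeating every 3. The shifts repeat in a cycle of length 3: positions 0,1,… shift by +11, +2, +10, then the pattern repeats.
Applying it to share: s+11=d, h+2=j, a+10=k, r+11=c, e+2=g.

djkcg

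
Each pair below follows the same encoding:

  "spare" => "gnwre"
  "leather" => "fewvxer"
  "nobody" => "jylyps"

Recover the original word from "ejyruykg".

s(18)→g(6) and p(15)→n(13) fit y≡15x+22 (mod 26); the inverse of 15 mod 26 is 7. Treating letters as 0–25, the rule is x ↦ 15x + 22 (mod 26).
Undoing it on ejyruykg: e(4)→7·(4−22)≡4=e; j(9)→7·(9−22)≡13=n; y(24)→7·(24−22)≡14=o; r(17)→7·(17−22)≡17=r; u(20)→7·(20−22)≡12=m; y(24)→7·(24−22)≡14=o; k(10)→7·(10−22)≡20=u; g(6)→7·(6−22)≡18=s (all mod 26).

enormous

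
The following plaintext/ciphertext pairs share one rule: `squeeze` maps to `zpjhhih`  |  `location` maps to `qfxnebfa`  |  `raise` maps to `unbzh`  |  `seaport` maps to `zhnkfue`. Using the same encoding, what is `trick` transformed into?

eubxl

s(18)→z(25) and q(16)→p(15) fit y≡5x+13 (mod 26); the inverse of 5 mod 26 is 21. Treating letters as 0–25, the rule is x ↦ 5x + 13 (mod 26).
Applying it to trick: t(19)→5·19+13≡4=e; r(17)→5·17+13≡20=u; i(8)→5·8+13≡1=b; c(2)→5·2+13≡23=x; k(10)→5·10+13≡11=l (all mod 26).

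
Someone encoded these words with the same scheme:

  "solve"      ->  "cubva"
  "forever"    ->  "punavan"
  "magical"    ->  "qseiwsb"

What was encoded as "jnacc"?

press

s(18)→c(2) and o(14)→u(20) fit y≡15x+18 (mod 26); the inverse of 15 mod 26 is 7. Treating letters as 0–25, the rule is x ↦ 15x + 18 (mod 26).
Undoing it on jnacc: j(9)→7·(9−18)≡15=p; n(13)→7·(13−18)≡17=r; a(0)→7·(0−18)≡4=e; c(2)→7·(2−18)≡18=s; c(2)→7·(2−18)≡18=s (all mod 26).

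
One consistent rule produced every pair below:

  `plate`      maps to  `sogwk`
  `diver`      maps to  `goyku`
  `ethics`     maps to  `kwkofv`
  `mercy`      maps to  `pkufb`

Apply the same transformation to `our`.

The shift depends on letter class: consonant p→s is +3, but vowel a→g is +6. Vowels shift forward by 6 and consonants shift forward by 3.
For our: o(vowel)+6=u, u(vowel)+6=a, r(cons)+3=u.

uau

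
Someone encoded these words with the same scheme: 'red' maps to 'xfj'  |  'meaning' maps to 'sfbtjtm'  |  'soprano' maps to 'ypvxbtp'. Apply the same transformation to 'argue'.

Two shifts are in play — +1 for a/e/i/o/u, +6 for every other letter.
Applying it to argue: a(vowel)+1=b, r(cons)+6=x, g(cons)+6=m, u(vowel)+1=v, e(vowel)+1=f.

bxmvf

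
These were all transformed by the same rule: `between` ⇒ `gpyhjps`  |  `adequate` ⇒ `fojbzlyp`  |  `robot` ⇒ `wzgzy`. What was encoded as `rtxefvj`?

Shifts by position in between: pos 0: b→g (+5), pos 1: e→p (+11), pos 2: t→y (+5), pos 3: w→h (+11) — repeating every 2. It's a Vigenère-style cipher with numeric key [5,11]: position i shifts by key[i mod 2].
Decoding rtxefvj: r−5=m, t−11=i, x−5=s, e−11=t, f−5=a, v−11=k, j−5=e.

mistake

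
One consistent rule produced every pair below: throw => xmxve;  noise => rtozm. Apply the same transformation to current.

gzxymwd

In throw: t→x is +4, h→m is +5, r→x is +6, o→v is +7 — the shift increases by 1 each position. The shift increases by 1 at each position, starting from +4: 4, 5, 6, ….
On current: c+4=g, u+5=z, r+6=x, r+7=y, e+8=m, n+9=w, t+10=d.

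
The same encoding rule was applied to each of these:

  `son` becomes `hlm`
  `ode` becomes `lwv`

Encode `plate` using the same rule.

Each pair mirrors across the alphabet (s↔h, o↔l, n↔m): positions sum to 25. This is the alphabet-reversal cipher (Atbash): a becomes z, b becomes y, etc.
On plate: p↔k, l↔o, a↔z, t↔g, e↔v.

kozgv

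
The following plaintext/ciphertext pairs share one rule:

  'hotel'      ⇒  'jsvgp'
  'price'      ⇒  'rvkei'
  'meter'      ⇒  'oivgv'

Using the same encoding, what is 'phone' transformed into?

rlqpi

Shifts by position in hotel: pos 0: h→j (+2), pos 1: o→s (+4), pos 2: t→v (+2), pos 3: e→g (+2), pos 4: l→p (+4) — repeating every 3. It's a Vigenère-style cipher with numeric key [2,4,2]: position i shifts by key[i mod 3].
For phone: p+2=r, h+4=l, o+2=q, n+2=p, e+4=i.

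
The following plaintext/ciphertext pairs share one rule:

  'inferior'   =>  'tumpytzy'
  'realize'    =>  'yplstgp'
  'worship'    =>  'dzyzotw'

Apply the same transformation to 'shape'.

zolwp

The shift depends on letter class: consonant n→u is +7, but vowel i→t is +11. Vowels shift forward by 11 and consonants shift forward by 7.
On shape: s(cons)+7=z, h(cons)+7=o, a(vowel)+11=l, p(cons)+7=w, e(vowel)+11=p.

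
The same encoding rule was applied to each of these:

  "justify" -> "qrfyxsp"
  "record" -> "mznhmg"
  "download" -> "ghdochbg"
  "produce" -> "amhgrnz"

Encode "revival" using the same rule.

j(9)→q(16) and u(20)→r(17) fit y≡19x+1 (mod 26); the inverse of 19 mod 26 is 11. Each letter's alphabet position (a=0..z=25) is mapped through 19·x+1 mod 26 — an affine cipher.
On revival: r(17)→19·17+1≡12=m; e(4)→19·4+1≡25=z; v(21)→19·21+1≡10=k; i(8)→19·8+1≡23=x; v(21)→19·21+1≡10=k; a(0)→19·0+1≡1=b; l(11)→19·11+1≡2=c (all mod 26).

mzkxkbc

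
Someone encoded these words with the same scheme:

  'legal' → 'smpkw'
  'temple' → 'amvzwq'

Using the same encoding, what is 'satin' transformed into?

zicsy

In legal: l→s is +7, e→m is +8, g→p is +9, a→k is +10 — the shift increases by 1 each position. Letter i (0-indexed) is shifted by i+7, so successive shifts are 7, 8, 9, ….
For satin: s+7=z, a+8=i, t+9=c, i+10=s, n+11=y.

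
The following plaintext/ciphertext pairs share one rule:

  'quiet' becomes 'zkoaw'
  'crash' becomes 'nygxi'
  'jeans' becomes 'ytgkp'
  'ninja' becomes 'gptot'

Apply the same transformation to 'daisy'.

eyogj

The output letters match the input read backwards, each shifted +6: quiet reversed is teiuq. Read the word backwards and shift each letter +6.
On daisy: reverse → ysiad; then shift: y+6=e, s+6=y, i+6=o, a+6=g, d+6=j.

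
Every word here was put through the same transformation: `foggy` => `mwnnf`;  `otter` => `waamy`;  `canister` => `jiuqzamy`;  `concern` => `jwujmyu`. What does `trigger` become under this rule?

The shift depends on letter class: consonant f→m is +7, but vowel o→w is +8. The rule splits by letter class: vowels +8, consonants +7.
For trigger: t(cons)+7=a, r(cons)+7=y, i(vowel)+8=q, g(cons)+7=n, g(cons)+7=n, e(vowel)+8=m, r(cons)+7=y.

ayqnnmy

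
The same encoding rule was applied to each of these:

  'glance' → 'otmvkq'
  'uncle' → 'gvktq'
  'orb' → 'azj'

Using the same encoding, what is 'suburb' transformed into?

agjgzj

The shift depends on letter class: consonant g→o is +8, but vowel a→m is +12. Two shifts are in play — +12 for a/e/i/o/u, +8 for every other letter.
On suburb: s(cons)+8=a, u(vowel)+12=g, b(cons)+8=j, u(vowel)+12=g, r(cons)+8=z, b(cons)+8=j.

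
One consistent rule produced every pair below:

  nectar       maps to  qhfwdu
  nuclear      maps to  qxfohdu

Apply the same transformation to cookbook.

frrnerrn

This is a Caesar cipher with shift 3.
On cookbook: c+3=f, o+3=r, o+3=r, k+3=n, b+3=e, o+3=r, o+3=r, k+3=n.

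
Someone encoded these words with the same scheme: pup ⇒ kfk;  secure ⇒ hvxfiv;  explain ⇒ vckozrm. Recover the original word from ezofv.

Each pair mirrors across the alphabet (p↔k, u↔f, p↔k): positions sum to 25. Each letter is replaced by its mirror in the alphabet: a↔z, b↔y, c↔x, and so on (the Atbash cipher).
Decoding ezofv: e↔v, z↔a, o↔l, f↔u, v↔e.

value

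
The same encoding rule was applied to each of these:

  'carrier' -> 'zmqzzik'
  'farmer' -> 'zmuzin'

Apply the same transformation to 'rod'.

The output letters match the input read backwards, each shifted +8: carrier reversed is reirrac. Two steps: reverse the string, then apply a Caesar shift of +8.
On rod: reverse → dor; then shift: d+8=l, o+8=w, r+8=z.

lwz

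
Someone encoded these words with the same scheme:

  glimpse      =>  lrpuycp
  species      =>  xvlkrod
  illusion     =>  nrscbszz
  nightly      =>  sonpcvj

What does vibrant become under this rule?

aoizjxe

The shift increases by 1 at each position, starting from +5: 5, 6, 7, ….
For vibrant: v+5=a, i+6=o, b+7=i, r+8=z, a+9=j, n+10=x, t+11=e.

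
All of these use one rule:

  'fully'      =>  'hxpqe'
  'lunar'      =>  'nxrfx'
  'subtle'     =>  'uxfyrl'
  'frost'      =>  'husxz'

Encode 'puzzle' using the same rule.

The shift increases by 1 at each position, starting from +2: 2, 3, 4, ….
On puzzle: p+2=r, u+3=x, z+4=d, z+5=e, l+6=r, e+7=l.

rxderl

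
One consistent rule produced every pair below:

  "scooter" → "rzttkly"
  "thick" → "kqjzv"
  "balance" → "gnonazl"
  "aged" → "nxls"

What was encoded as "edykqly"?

s(18)→r(17) and c(2)→z(25) fit y≡19x+13 (mod 26); the inverse of 19 mod 26 is 11. This is an affine cipher: with a=0,…,z=25, each position x becomes (19x+13) mod 26.
Reversing it on edykqly: e(4)→11·(4−13)≡5=f; d(3)→11·(3−13)≡20=u; y(24)→11·(24−13)≡17=r; k(10)→11·(10−13)≡19=t; q(16)→11·(16−13)≡7=h; l(11)→11·(11−13)≡4=e; y(24)→11·(24−13)≡17=r (all mod 26).

further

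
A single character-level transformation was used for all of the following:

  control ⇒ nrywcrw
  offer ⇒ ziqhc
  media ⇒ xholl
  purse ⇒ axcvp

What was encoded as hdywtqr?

wanting

Shifts by position in control: pos 0: c→n (+11), pos 1: o→r (+3), pos 2: n→y (+11), pos 3: t→w (+3) — repeating every 2. The shifts repeat in a cycle of length 2: positions 0,1,… shift by +11, +3, then the pattern repeats.
Reversing it on hdywtqr: h−11=w, d−3=a, y−11=n, w−3=t, t−11=i, q−3=n, r−11=g.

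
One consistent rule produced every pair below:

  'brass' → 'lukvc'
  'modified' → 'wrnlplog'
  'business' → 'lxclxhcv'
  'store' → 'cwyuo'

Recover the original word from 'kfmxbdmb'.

Shifts by position in brass: pos 0: b→l (+10), pos 1: r→u (+3), pos 2: a→k (+10), pos 3: s→v (+3) — repeating every 2. A repeating key of period 2 is used — shifts +10, +3 over and over.
Undoing it on kfmxbdmb: k−10=a, f−3=c, m−10=c, x−3=u, b−10=r, d−3=a, m−10=c, b−3=y.

accuracy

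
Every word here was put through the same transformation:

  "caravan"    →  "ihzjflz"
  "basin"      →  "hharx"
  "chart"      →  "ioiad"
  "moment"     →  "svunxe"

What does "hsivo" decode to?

Letter i (0-indexed) is shifted by i+6, so successive shifts are 6, 7, 8, ….
Decoding hsivo: h−6=b, s−7=l, i−8=a, v−9=m, o−10=e.

blame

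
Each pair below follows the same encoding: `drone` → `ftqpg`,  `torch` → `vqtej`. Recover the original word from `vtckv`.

trait

Compare letters: d→f is +2, r→t is +2, o→q is +2 — a constant shift. Every letter moves 2 places later in the alphabet, wrapping around z→a.
Undoing it on vtckv: v−2=t, t−2=r, c−2=a, k−2=i, v−2=t.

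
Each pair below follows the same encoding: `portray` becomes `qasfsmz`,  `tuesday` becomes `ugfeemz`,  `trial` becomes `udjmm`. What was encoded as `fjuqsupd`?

exterior

Shifts by position in portray: pos 0: p→q (+1), pos 1: o→a (+12), pos 2: r→s (+1), pos 3: t→f (+12) — repeating every 2. A repeating key of period 2 is used — shifts +1, +12 over and over.
Reversing it on fjuqsupd: f−1=e, j−12=x, u−1=t, q−12=e, s−1=r, u−12=i, p−1=o, d−12=r.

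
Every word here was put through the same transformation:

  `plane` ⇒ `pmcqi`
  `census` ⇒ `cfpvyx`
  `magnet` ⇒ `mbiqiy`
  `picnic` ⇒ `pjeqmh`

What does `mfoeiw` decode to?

member

In plane: p→p is +0, l→m is +1, a→c is +2, n→q is +3 — the shift increases by 1 each position. Letter i (0-indexed) is shifted by i+0, so successive shifts are 0, 1, 2, ….
Reversing it on mfoeiw: m−0=m, f−1=e, o−2=m, e−3=b, i−4=e, w−5=r.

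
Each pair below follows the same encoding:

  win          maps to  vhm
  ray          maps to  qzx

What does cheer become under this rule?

Every letter moves 25 places later in the alphabet, wrapping around z→a.
On cheer: c+25=b, h+25=g, e+25=d, e+25=d, r+25=q.

bgddq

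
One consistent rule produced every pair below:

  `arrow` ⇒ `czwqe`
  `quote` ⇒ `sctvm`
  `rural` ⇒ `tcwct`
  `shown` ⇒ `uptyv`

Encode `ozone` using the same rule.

Shifts by position in arrow: pos 0: a→c (+2), pos 1: r→z (+8), pos 2: r→w (+5), pos 3: o→q (+2), pos 4: w→e (+8) — repeating every 3. It's a Vigenère-style cipher with numeric key [2,8,5]: position i shifts by key[i mod 3].
On ozone: o+2=q, z+8=h, o+5=t, n+2=p, e+8=m.

qhtpm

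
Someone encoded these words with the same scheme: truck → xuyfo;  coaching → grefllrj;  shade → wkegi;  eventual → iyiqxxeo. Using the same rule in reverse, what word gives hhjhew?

It's a Vigenère-style cipher with numeric key [4,3]: position i shifts by key[i mod 2].
Decoding hhjhew: h−4=d, h−3=e, j−4=f, h−3=e, e−4=a, w−3=t.

defeat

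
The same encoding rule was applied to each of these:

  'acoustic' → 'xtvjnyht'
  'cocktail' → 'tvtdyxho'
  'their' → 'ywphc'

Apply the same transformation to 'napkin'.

a(0)→x(23) and c(2)→t(19) fit y≡11x+23 (mod 26); the inverse of 11 mod 26 is 19. This is an affine cipher: with a=0,…,z=25, each position x becomes (11x+23) mod 26.
On napkin: n(13)→11·13+23≡10=k; a(0)→11·0+23≡23=x; p(15)→11·15+23≡6=g; k(10)→11·10+23≡3=d; i(8)→11·8+23≡7=h; n(13)→11·13+23≡10=k (all mod 26).

kxgdhk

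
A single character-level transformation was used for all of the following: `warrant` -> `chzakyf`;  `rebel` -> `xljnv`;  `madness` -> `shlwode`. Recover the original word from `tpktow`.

In warrant: w→c is +6, a→h is +7, r→z is +8, r→a is +9 — the shift increases by 1 each position. The shift increases by 1 at each position, starting from +6: 6, 7, 8, ….
Decoding tpktow: t−6=n, p−7=i, k−8=c, t−9=k, o−10=e, w−11=l.

nickel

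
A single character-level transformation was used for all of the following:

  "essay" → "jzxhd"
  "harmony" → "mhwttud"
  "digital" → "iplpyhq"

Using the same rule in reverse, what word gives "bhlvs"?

wagon

The shifts repeat in a cycle of length 2: positions 0,1,… shift by +5, +7, then the pattern repeats.
Reversing it on bhlvs: b−5=w, h−7=a, l−5=g, v−7=o, s−5=n.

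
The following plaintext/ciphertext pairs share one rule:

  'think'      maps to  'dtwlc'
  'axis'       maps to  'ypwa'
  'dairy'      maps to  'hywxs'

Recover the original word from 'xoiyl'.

Treating letters as 0–25, the rule is x ↦ 3x + 24 (mod 26).
Undoing it on xoiyl: x(23)→9·(23−24)≡17=r; o(14)→9·(14−24)≡14=o; i(8)→9·(8−24)≡12=m; y(24)→9·(24−24)≡0=a; l(11)→9·(11−24)≡13=n (all mod 26).

roman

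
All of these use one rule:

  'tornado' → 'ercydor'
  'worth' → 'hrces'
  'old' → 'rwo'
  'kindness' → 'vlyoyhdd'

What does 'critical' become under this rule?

nclelndw

The shift depends on letter class: consonant t→e is +11, but vowel o→r is +3. Vowels shift forward by 3 and consonants shift forward by 11.
On critical: c(cons)+11=n, r(cons)+11=c, i(vowel)+3=l, t(cons)+11=e, i(vowel)+3=l, c(cons)+11=n, a(vowel)+3=d, l(cons)+11=w.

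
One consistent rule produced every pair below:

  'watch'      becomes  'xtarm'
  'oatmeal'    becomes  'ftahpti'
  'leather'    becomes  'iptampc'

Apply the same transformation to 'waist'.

xtlba

w(22)→x(23) and a(0)→t(19) fit y≡25x+19 (mod 26); the inverse of 25 mod 26 is 25. Treating letters as 0–25, the rule is x ↦ 25x + 19 (mod 26).
On waist: w(22)→25·22+19≡23=x; a(0)→25·0+19≡19=t; i(8)→25·8+19≡11=l; s(18)→25·18+19≡1=b; t(19)→25·19+19≡0=a (all mod 26).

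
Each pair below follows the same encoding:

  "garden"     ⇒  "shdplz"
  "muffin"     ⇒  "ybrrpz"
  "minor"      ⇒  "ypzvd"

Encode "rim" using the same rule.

dpy

The shift depends on letter class: consonant g→s is +12, but vowel a→h is +7. Two shifts are in play — +7 for a/e/i/o/u, +12 for every other letter.
For rim: r(cons)+12=d, i(vowel)+7=p, m(cons)+12=y.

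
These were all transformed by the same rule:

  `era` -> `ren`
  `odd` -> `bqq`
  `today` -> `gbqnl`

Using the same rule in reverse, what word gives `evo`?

Every letter moves 13 places later in the alphabet, wrapping around z→a.
Reversing it on evo: e−13=r, v−13=i, o−13=b.

rib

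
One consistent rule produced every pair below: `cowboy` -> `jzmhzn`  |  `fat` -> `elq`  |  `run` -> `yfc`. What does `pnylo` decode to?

dance

The output letters match the input read backwards, each shifted +11: cowboy reversed is yobwoc. Two steps: reverse the string, then apply a Caesar shift of +11.
Decoding pnylo: shift back: p−11=e, n−11=c, y−11=n, l−11=a, o−11=d → ecnad; then reverse → dance.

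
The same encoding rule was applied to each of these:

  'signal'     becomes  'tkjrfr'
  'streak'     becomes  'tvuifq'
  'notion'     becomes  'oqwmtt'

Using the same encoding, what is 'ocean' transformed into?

pehes

In signal: s→t is +1, i→k is +2, g→j is +3, n→r is +4 — the shift increases by 1 each position. Letter i (0-indexed) is shifted by i+1, so successive shifts are 1, 2, 3, ….
On ocean: o+1=p, c+2=e, e+3=h, a+4=e, n+5=s.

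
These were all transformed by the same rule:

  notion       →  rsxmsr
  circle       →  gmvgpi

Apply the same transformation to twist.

Every letter moves 4 places later in the alphabet, wrapping around z→a.
On twist: t+4=x, w+4=a, i+4=m, s+4=w, t+4=x.

xamwx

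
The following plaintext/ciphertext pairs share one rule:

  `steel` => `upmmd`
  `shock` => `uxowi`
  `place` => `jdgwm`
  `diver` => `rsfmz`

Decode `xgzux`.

Each letter's alphabet position (a=0..z=25) is mapped through 21·x+6 mod 26 — an affine cipher.
Undoing it on xgzux: x(23)→5·(23−6)≡7=h; g(6)→5·(6−6)≡0=a; z(25)→5·(25−6)≡17=r; u(20)→5·(20−6)≡18=s; x(23)→5·(23−6)≡7=h (all mod 26).

harsh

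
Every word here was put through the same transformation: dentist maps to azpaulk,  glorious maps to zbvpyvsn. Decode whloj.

cheap

The output letters match the input read backwards, each shifted +7: dentist reversed is tsitned. The word is reversed, then every letter is shifted forward by 7.
Decoding whloj: shift back: w−7=p, h−7=a, l−7=e, o−7=h, j−7=c → paehc; then reverse → cheap.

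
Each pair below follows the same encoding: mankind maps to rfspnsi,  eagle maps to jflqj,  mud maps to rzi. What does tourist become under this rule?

ytzwnxy

Compare letters: m→r is +5, a→f is +5, n→s is +5 — a constant shift. This is a Caesar cipher with shift 5.
For tourist: t+5=y, o+5=t, u+5=z, r+5=w, i+5=n, s+5=x, t+5=y.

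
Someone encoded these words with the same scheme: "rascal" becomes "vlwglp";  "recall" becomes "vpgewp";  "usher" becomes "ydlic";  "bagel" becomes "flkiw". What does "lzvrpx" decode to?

Shifts by position in rascal: pos 0: r→v (+4), pos 1: a→l (+11), pos 2: s→w (+4), pos 3: c→g (+4), pos 4: a→l (+11), pos 5: l→p (+4) — repeating every 3. The shifts repeat in a cycle of length 3: positions 0,1,… shift by +4, +11, +4, then the pattern repeats.
Reversing it on lzvrpx: l−4=h, z−11=o, v−4=r, r−4=n, p−11=e, x−4=t.

hornet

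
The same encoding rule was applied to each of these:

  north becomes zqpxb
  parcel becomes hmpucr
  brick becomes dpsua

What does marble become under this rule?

Treating letters as 0–25, the rule is x ↦ 17x + 12 (mod 26).
Applying it to marble: m(12)→17·12+12≡8=i; a(0)→17·0+12≡12=m; r(17)→17·17+12≡15=p; b(1)→17·1+12≡3=d; l(11)→17·11+12≡17=r; e(4)→17·4+12≡2=c (all mod 26).

impdrc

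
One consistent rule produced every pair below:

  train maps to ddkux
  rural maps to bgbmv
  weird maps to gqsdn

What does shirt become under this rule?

Shifts by position in train: pos 0: t→d (+10), pos 1: r→d (+12), pos 2: a→k (+10), pos 3: i→u (+12) — repeating every 2. It's a Vigenère-style cipher with numeric key [10,12]: position i shifts by key[i mod 2].
On shirt: s+10=c, h+12=t, i+10=s, r+12=d, t+10=d.

ctsdd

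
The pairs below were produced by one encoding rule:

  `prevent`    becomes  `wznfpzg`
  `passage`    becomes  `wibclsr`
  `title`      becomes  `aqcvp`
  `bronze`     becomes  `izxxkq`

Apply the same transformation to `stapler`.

Each letter shifts forward by (position + 7), i.e. 7, 8, 9, … — the shift grows by one for each successive letter.
On stapler: s+7=z, t+8=b, a+9=j, p+10=z, l+11=w, e+12=q, r+13=e.

zbjzwqe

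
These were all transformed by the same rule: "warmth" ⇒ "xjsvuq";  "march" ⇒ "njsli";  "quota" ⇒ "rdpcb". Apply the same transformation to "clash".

Shifts by position in warmth: pos 0: w→x (+1), pos 1: a→j (+9), pos 2: r→s (+1), pos 3: m→v (+9) — repeating every 2. It's a Vigenère-style cipher with numeric key [1,9]: position i shifts by key[i mod 2].
Applying it to clash: c+1=d, l+9=u, a+1=b, s+9=b, h+1=i.

dubbi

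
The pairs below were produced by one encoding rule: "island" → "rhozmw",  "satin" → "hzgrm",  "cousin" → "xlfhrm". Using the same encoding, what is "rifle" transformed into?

Treating letters as 0–25, the rule is x ↦ 25x + 25 (mod 26).
On rifle: r(17)→25·17+25≡8=i; i(8)→25·8+25≡17=r; f(5)→25·5+25≡20=u; l(11)→25·11+25≡14=o; e(4)→25·4+25≡21=v (all mod 26).

iruov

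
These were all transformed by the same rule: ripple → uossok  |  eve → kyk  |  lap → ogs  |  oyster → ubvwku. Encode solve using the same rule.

The shift depends on letter class: consonant r→u is +3, but vowel i→o is +6. Vowels shift forward by 6 and consonants shift forward by 3.
Applying it to solve: s(cons)+3=v, o(vowel)+6=u, l(cons)+3=o, v(cons)+3=y, e(vowel)+6=k.

vuoyk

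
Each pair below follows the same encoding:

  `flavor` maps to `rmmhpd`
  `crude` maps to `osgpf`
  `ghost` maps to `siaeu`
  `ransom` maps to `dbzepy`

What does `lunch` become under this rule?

xvzoi

It's a Vigenère-style cipher with numeric key [12,1,12]: position i shifts by key[i mod 3].
For lunch: l+12=x, u+1=v, n+12=z, c+12=o, h+1=i.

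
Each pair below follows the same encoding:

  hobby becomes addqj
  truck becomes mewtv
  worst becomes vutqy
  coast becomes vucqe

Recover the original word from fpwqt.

round

The output letters match the input read backwards, each shifted +2: hobby reversed is ybboh. The word is reversed, then every letter is shifted forward by 2.
Undoing it on fpwqt: shift back: f−2=d, p−2=n, w−2=u, q−2=o, t−2=r → dnuor; then reverse → round.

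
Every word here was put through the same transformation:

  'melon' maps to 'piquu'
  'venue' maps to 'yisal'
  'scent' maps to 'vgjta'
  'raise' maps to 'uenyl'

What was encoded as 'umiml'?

ridge

The shift increases by 1 at each position, starting from +3: 3, 4, 5, ….
Undoing it on umiml: u−3=r, m−4=i, i−5=d, m−6=g, l−7=e.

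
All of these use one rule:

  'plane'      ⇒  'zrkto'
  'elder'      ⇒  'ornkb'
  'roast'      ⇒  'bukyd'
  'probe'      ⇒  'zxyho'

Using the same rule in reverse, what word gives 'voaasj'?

Shifts by position in plane: pos 0: p→z (+10), pos 1: l→r (+6), pos 2: a→k (+10), pos 3: n→t (+6) — repeating every 2. A repeating key of period 2 is used — shifts +10, +6 over and over.
Decoding voaasj: v−10=l, o−6=i, a−10=q, a−6=u, s−10=i, j−6=d.

liquid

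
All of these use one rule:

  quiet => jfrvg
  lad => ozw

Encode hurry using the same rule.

Each pair mirrors across the alphabet (q↔j, u↔f, i↔r): positions sum to 25. This is the alphabet-reversal cipher (Atbash): a becomes z, b becomes y, etc.
On hurry: h↔s, u↔f, r↔i, r↔i, y↔b.

sfiib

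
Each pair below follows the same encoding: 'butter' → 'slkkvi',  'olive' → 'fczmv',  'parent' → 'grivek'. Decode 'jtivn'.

Every letter moves 17 places later in the alphabet, wrapping around z→a.
Decoding jtivn: j−17=s, t−17=c, i−17=r, v−17=e, n−17=w.

screw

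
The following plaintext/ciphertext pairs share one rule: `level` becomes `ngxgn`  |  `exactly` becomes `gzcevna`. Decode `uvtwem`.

struck

Compare letters: l→n is +2, e→g is +2, v→x is +2 — a constant shift. It's a constant shift of +2 (ROT2).
Undoing it on uvtwem: u−2=s, v−2=t, t−2=r, w−2=u, e−2=c, m−2=k.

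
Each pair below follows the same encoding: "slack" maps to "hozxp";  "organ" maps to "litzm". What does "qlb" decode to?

Each pair mirrors across the alphabet (s↔h, l↔o, a↔z): positions sum to 25. Letters are reflected about the middle of the alphabet (position → 25−position): Atbash.
Decoding qlb: q↔j, l↔o, b↔y.

joy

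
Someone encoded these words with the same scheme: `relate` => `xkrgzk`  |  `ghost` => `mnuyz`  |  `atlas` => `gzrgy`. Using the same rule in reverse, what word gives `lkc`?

few

Compare letters: r→x is +6, e→k is +6, l→r is +6 — a constant shift. Each letter is shifted forward by 6 in the alphabet (a Caesar shift of +6).
Decoding lkc: l−6=f, k−6=e, c−6=w.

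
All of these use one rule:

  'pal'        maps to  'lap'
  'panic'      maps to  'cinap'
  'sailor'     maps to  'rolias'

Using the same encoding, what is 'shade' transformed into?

edahs

It's just the letters in reverse order.
Applying it to shade: reverse → edahs.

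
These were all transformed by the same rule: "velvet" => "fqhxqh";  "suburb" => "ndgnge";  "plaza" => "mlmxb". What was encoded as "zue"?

sin

The output letters match the input read backwards, each shifted +12: velvet reversed is tevlev. The word is reversed, then every letter is shifted forward by 12.
Decoding zue: shift back: z−12=n, u−12=i, e−12=s → nis; then reverse → sin.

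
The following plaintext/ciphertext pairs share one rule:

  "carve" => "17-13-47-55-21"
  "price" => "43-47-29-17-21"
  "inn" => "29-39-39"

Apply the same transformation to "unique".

c(#3)→17 and a(#1)→13: differences scale by 2, so n = 2·pos + 11. With a=1..z=26, the number is 2·pos + 11.
On unique: u=21→53, n=14→39, i=9→29, q=17→45, u=21→53, e=5→21.

53-39-29-45-53-21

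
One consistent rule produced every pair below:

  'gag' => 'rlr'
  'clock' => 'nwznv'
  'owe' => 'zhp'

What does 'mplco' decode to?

Compare letters: g→r is +11, a→l is +11, g→r is +11 — a constant shift. This is a Caesar cipher with shift 11.
Decoding mplco: m−11=b, p−11=e, l−11=a, c−11=r, o−11=d.

beard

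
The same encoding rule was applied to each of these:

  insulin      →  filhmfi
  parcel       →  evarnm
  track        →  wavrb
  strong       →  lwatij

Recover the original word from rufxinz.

chimney

i(8)→f(5) and n(13)→i(8) fit y≡11x+21 (mod 26); the inverse of 11 mod 26 is 19. Each letter's alphabet position (a=0..z=25) is mapped through 11·x+21 mod 26 — an affine cipher.
Decoding rufxinz: r(17)→19·(17−21)≡2=c; u(20)→19·(20−21)≡7=h; f(5)→19·(5−21)≡8=i; x(23)→19·(23−21)≡12=m; i(8)→19·(8−21)≡13=n; n(13)→19·(13−21)≡4=e; z(25)→19·(25−21)≡24=y (all mod 26).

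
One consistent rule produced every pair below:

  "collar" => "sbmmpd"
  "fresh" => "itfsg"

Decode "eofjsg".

friend

The output letters match the input read backwards, each shifted +1: collar reversed is ralloc. Two steps: reverse the string, then apply a Caesar shift of +1.
Decoding eofjsg: shift back: e−1=d, o−1=n, f−1=e, j−1=i, s−1=r, g−1=f → dneirf; then reverse → friend.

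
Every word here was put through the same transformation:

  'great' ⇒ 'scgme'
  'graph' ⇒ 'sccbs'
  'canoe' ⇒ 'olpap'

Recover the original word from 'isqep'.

Shifts by position in great: pos 0: g→s (+12), pos 1: r→c (+11), pos 2: e→g (+2), pos 3: a→m (+12), pos 4: t→e (+11) — repeating every 3. The shifts repeat in a cycle of length 3: positions 0,1,… shift by +12, +11, +2, then the pattern repeats.
Reversing it on isqep: i−12=w, s−11=h, q−2=o, e−12=s, p−11=e.

whose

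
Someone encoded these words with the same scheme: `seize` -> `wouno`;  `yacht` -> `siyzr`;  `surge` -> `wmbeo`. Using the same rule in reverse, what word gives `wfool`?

Each letter's alphabet position (a=0..z=25) is mapped through 21·x+8 mod 26 — an affine cipher.
Undoing it on wfool: w(22)→5·(22−8)≡18=s; f(5)→5·(5−8)≡11=l; o(14)→5·(14−8)≡4=e; o(14)→5·(14−8)≡4=e; l(11)→5·(11−8)≡15=p (all mod 26).

sleep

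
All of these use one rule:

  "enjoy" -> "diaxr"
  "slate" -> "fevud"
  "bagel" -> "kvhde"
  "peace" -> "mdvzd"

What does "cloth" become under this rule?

e(4)→d(3) and n(13)→i(8) fit y≡15x+21 (mod 26); the inverse of 15 mod 26 is 7. Each letter's alphabet position (a=0..z=25) is mapped through 15·x+21 mod 26 — an affine cipher.
For cloth: c(2)→15·2+21≡25=z; l(11)→15·11+21≡4=e; o(14)→15·14+21≡23=x; t(19)→15·19+21≡20=u; h(7)→15·7+21≡22=w (all mod 26).

zexuw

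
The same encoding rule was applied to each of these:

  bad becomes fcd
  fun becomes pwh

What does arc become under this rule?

Read the word backwards and shift each letter +2.
For arc: reverse → cra; then shift: c+2=e, r+2=t, a+2=c.

etc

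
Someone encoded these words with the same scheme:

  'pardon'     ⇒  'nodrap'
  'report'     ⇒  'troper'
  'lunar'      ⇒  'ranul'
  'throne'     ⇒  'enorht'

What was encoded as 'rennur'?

The word is simply reversed.
Decoding rennur: then reverse → runner.

runner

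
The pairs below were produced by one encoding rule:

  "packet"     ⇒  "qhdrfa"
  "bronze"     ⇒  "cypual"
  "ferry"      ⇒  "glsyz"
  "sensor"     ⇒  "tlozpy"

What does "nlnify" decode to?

It's a Vigenère-style cipher with numeric key [1,7]: position i shifts by key[i mod 2].
Undoing it on nlnify: n−1=m, l−7=e, n−1=m, i−7=b, f−1=e, y−7=r.

member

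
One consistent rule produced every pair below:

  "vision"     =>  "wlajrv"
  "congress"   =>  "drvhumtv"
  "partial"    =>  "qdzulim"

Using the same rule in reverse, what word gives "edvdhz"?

dancer

Shifts by position in vision: pos 0: v→w (+1), pos 1: i→l (+3), pos 2: s→a (+8), pos 3: i→j (+1), pos 4: o→r (+3), pos 5: n→v (+8) — repeating every 3. It's a Vigenère-style cipher with numeric key [1,3,8]: position i shifts by key[i mod 3].
Reversing it on edvdhz: e−1=d, d−3=a, v−8=n, d−1=c, h−3=e, z−8=r.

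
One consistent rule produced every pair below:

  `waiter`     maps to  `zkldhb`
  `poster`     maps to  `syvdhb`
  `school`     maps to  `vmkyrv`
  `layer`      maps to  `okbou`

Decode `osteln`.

liquid

Shifts by position in waiter: pos 0: w→z (+3), pos 1: a→k (+10), pos 2: i→l (+3), pos 3: t→d (+10) — repeating every 2. A repeating key of period 2 is used — shifts +3, +10 over and over.
Reversing it on osteln: o−3=l, s−10=i, t−3=q, e−10=u, l−3=i, n−10=d.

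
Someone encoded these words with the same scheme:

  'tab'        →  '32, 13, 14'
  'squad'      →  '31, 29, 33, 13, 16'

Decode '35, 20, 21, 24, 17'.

while

t is letter #20 and maps to 32: an offset of 12. The number is (letter's place in the alphabet, a=1) + 12.
Undoing it on 35, 20, 21, 24, 17: 35→(35−12)÷1=23=w, 20→(20−12)÷1=8=h, 21→(21−12)÷1=9=i, 24→(24−12)÷1=12=l, 17→(17−12)÷1=5=e.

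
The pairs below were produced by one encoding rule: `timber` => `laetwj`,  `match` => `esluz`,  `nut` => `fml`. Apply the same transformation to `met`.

ewl

Compare letters: t→l is +18, i→a is +18, m→e is +18 — a constant shift. It's a constant shift of +18 (ROT18).
For met: m+18=e, e+18=w, t+18=l.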